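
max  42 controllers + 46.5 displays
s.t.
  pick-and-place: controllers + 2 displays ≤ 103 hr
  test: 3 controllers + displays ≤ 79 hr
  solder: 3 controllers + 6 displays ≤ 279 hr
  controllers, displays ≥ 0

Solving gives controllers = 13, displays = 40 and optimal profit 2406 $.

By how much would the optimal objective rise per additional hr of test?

7.5

At the optimum: pick-and-place uses 93 of 103 (slack = 10); test uses 79 of 79 (binding); solder uses 279 of 279 (binding).
By complementary slackness, y = 0 for the non-binding constraint.
The binding rows give the dual system: 3·y_test + 3·y_solder = 42 and 1·y_test + 6·y_solder = 46.5.
Solving: y_test = 7.5, y_solder = 6.5.
Shadow price of test = 7.5.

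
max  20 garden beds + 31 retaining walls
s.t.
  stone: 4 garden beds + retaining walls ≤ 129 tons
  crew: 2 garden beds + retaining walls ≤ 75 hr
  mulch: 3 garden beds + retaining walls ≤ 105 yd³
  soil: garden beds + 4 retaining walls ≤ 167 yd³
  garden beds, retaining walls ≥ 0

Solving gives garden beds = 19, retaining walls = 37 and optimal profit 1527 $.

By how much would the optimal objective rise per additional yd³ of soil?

6

Check each constraint at x*: stone 113/129 (slack 16); crew 75/75 (tight); mulch 94/105 (slack 11); soil 167/167 (tight).
By complementary slackness, y = 0 for the non-binding constraints.
The binding rows give the dual system: 2·y_crew + 1·y_soil = 20 and 1·y_crew + 4·y_soil = 31.
This yields shadow prices y_crew = 7, y_soil = 6.
Shadow price of soil = 6.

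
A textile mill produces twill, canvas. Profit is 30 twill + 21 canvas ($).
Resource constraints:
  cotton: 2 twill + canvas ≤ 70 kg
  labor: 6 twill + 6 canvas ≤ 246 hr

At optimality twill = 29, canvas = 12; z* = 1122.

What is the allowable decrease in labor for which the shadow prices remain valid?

Binding constraints: cotton, labor. The basis is B = [[2,1],[6,6]] with det 6.
Per unit decrease in labor, x* moves by d = (0.1667, -0.3333).
The basis stays optimal until canvas reaches 0; allowable decrease = 36 hr.

36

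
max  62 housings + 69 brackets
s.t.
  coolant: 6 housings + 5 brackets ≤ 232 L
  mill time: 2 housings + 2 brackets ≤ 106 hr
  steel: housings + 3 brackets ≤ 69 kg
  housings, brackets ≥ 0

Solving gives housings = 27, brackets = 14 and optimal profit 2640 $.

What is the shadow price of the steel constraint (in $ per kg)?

Binding: coolant and steel. Non-binding: mill time (24 unused).
By complementary slackness, y = 0 for the non-binding constraint.
The binding rows give the dual system: 6·y_coolant + 1·y_steel = 62 and 5·y_coolant + 3·y_steel = 69.
This yields shadow prices y_coolant = 9, y_steel = 8.
Shadow price of steel = 8.

8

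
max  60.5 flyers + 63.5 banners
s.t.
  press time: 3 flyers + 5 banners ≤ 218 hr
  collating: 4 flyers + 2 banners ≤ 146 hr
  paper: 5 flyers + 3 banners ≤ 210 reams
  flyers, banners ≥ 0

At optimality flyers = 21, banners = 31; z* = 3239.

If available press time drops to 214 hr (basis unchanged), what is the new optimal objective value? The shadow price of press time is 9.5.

Δb = -4, so new z* = 3239 + (9.5)·(-4) = 3239 − 38 = 3201.

3201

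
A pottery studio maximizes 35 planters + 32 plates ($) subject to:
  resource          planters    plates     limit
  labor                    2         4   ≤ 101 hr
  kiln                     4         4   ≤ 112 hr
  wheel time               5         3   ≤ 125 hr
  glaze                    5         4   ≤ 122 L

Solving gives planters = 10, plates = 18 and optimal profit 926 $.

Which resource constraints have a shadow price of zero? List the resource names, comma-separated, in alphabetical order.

labor: 92/101 (slack 9)
kiln: 112/112 (binding)
wheel time: 104/125 (slack 21)
glaze: 122/122 (binding)
By complementary slackness, a constraint with positive slack has shadow price 0 → labor, wheel time.

labor, wheel time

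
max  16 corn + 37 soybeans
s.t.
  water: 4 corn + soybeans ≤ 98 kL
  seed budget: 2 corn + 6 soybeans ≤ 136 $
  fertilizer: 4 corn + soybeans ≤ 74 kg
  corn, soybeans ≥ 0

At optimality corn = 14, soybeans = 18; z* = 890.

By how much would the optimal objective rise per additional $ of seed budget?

6

Binding: seed budget and fertilizer. Non-binding: water (24 unused).
Slack constraints have shadow price 0 (complementary slackness).
From A_Bᵀ y = c: 2·y_seed budget + 4·y_fertilizer = 16; 6·y_seed budget + 1·y_fertilizer = 37.
→ y_seed budget = 6 and y_fertilizer = 1.
Shadow price of seed budget = 6.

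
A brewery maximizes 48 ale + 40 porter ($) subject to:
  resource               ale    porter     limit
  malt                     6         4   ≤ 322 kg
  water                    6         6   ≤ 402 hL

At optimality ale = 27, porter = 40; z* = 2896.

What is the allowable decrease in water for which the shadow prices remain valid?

80

Binding constraints: malt, water. The basis is B = [[6,4],[6,6]] with det 12.
Per unit decrease in water, x* moves by d = (0.3333, -0.5).
The basis stays optimal until porter reaches 0; allowable decrease = 80 hL.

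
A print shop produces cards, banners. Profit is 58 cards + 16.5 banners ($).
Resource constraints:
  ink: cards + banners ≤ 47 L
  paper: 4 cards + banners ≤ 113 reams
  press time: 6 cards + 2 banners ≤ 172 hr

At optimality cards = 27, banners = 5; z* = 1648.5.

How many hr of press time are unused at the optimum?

0

press time used = 6·27 + 2·5 = 172; slack = 172 − 172 = 0.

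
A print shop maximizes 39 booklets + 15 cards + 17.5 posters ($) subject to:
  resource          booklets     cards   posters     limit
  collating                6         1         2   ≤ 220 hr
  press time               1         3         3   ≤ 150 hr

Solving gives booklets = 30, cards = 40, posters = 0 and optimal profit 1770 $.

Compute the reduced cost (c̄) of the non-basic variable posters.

-3.5

Both collating and press time are binding at x*.
From A_Bᵀ y = c: 6·y_collating + 1·y_press time = 39; 1·y_collating + 3·y_press time = 15.
→ y_collating = 6 and y_press time = 3.
Reduced cost of posters: c₃ − yᵀa₃ = 17.5 − (6·2 + 3·3) = 17.5 − 21 = -3.5.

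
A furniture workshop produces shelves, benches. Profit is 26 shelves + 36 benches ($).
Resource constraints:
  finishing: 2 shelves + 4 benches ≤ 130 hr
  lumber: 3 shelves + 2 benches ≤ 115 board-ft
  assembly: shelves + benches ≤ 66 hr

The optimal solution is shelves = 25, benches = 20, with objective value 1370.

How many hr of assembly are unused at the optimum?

21

assembly used = 1·25 + 1·20 = 45; slack = 66 − 45 = 21.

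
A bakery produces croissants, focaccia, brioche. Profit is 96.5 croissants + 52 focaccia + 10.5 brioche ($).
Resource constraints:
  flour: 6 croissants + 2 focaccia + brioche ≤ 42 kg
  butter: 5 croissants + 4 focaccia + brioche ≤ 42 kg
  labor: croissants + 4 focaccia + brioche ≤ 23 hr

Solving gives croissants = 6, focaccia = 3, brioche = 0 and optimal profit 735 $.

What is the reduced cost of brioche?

-7

Check each constraint at x*: flour 42/42 (tight); butter 42/42 (tight); labor 18/23 (slack 5).
By complementary slackness, y = 0 for the non-binding constraint.
From A_Bᵀ y = c: 6·y_flour + 5·y_butter = 96.5; 2·y_flour + 4·y_butter = 52.
This yields shadow prices y_flour = 9, y_butter = 8.5.
Reduced cost of brioche: c₃ − yᵀa₃ = 10.5 − (9·1 + 8.5·1) = 10.5 − 17.5 = -7.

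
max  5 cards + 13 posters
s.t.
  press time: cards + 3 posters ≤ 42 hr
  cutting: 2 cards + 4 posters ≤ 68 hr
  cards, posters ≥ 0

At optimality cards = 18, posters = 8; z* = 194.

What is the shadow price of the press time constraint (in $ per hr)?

Check each constraint at x*: press time 42/42 (tight); cutting 68/68 (tight).
From A_Bᵀ y = c: 1·y_press time + 2·y_cutting = 5; 3·y_press time + 4·y_cutting = 13.
Solving: y_press time = 3, y_cutting = 1.
Shadow price of press time = 3.

3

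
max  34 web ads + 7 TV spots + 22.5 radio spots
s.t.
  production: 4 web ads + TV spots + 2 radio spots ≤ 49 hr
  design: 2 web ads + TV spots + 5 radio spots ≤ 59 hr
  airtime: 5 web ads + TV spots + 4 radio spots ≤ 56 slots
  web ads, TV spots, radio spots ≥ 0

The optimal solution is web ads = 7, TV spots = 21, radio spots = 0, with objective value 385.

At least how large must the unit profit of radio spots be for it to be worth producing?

At the optimum: production uses 49 of 49 (binding); design uses 35 of 59 (slack = 24); airtime uses 56 of 56 (binding).
Since design is not tight, its dual is 0.
The binding rows give the dual system: 4·y_production + 5·y_airtime = 34 and 1·y_production + 1·y_airtime = 7.
Solving: y_production = 1, y_airtime = 6.
radio spots enters the basis when its profit ≥ yᵀa₃ = 1·2 + 6·4 = 26.

26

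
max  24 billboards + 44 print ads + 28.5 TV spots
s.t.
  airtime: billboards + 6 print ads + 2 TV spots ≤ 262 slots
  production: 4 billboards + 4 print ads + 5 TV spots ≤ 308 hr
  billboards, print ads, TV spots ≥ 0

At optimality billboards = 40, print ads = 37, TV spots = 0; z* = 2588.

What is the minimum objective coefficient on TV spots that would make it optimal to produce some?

Both airtime and production are binding at x*.
Dual feasibility on the basic columns requires 1·y_airtime + 4·y_production = 24, 6·y_airtime + 4·y_production = 44.
→ y_airtime = 4 and y_production = 5.
TV spots enters the basis when its profit ≥ yᵀa₃ = 4·2 + 5·5 = 33.

33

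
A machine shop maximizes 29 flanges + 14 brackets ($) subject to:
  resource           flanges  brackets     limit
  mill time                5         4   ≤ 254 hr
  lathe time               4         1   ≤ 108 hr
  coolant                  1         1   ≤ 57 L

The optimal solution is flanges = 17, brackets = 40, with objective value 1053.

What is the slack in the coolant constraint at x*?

coolant used = 1·17 + 1·40 = 57; slack = 57 − 57 = 0.

0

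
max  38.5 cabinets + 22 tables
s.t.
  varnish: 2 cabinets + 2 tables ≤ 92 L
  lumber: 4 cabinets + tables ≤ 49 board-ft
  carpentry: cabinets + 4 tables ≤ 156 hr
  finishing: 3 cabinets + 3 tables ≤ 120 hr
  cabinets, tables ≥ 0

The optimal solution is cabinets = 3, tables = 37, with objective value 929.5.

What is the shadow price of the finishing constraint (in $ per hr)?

5.5

Binding: lumber and finishing. Non-binding: varnish (12 unused), carpentry (5 unused).
Slack constraints have shadow price 0 (complementary slackness).
From A_Bᵀ y = c: 4·y_lumber + 3·y_finishing = 38.5; 1·y_lumber + 3·y_finishing = 22.
Solving: y_lumber = 5.5, y_finishing = 5.5.
Shadow price of finishing = 5.5.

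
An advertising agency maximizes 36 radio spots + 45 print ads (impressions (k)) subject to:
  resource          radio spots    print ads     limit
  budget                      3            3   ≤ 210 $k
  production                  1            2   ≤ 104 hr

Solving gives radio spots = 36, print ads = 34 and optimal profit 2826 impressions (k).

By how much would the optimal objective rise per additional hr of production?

9

Check each constraint at x*: budget 210/210 (tight); production 104/104 (tight).
The binding rows give the dual system: 3·y_budget + 1·y_production = 36 and 3·y_budget + 2·y_production = 45.
This yields shadow prices y_budget = 9, y_production = 9.
Shadow price of production = 9.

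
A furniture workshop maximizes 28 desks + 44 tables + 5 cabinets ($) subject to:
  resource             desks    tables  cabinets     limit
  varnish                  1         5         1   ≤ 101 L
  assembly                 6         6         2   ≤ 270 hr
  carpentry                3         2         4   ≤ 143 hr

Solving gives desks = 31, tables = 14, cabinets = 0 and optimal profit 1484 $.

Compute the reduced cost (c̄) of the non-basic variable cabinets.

-7

Check each constraint at x*: varnish 101/101 (tight); assembly 270/270 (tight); carpentry 121/143 (slack 22).
By complementary slackness, y = 0 for the non-binding constraint.
From A_Bᵀ y = c: 1·y_varnish + 6·y_assembly = 28; 5·y_varnish + 6·y_assembly = 44.
→ y_varnish = 4 and y_assembly = 4.
Reduced cost of cabinets: c₃ − yᵀa₃ = 5 − (4·1 + 4·2) = 5 − 12 = -7.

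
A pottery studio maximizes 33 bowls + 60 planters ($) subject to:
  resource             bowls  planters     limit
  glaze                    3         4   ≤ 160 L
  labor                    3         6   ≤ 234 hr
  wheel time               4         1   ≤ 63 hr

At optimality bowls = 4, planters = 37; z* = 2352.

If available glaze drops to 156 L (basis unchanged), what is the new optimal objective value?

At the optimum: glaze uses 160 of 160 (binding); labor uses 234 of 234 (binding); wheel time uses 53 of 63 (slack = 10).
By complementary slackness, y = 0 for the non-binding constraint.
The binding rows give the dual system: 3·y_glaze + 3·y_labor = 33 and 4·y_glaze + 6·y_labor = 60.
This yields shadow prices y_glaze = 3, y_labor = 8.
Δz = y_glaze·Δb = 3 × (-4) = -12, so new z* = 2352 − 12 = 2340.

2340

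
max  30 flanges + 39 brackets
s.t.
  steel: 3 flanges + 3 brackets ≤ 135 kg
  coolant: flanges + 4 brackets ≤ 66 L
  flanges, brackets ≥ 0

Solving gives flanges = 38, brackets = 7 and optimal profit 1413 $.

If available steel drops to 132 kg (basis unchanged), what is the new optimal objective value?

1386

Both steel and coolant are binding at x*.
Dual feasibility on the basic columns requires 3·y_steel + 1·y_coolant = 30, 3·y_steel + 4·y_coolant = 39.
→ y_steel = 9 and y_coolant = 3.
Δz = y_steel·Δb = 9 × (-3) = -27, so new z* = 1413 − 27 = 1386.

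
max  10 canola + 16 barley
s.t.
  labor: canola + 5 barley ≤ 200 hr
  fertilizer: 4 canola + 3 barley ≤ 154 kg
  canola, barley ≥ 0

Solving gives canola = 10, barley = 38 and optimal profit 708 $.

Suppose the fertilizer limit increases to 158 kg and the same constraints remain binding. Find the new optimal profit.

716

Check each constraint at x*: labor 200/200 (tight); fertilizer 154/154 (tight).
The binding rows give the dual system: 1·y_labor + 4·y_fertilizer = 10 and 5·y_labor + 3·y_fertilizer = 16.
This yields shadow prices y_labor = 2, y_fertilizer = 2.
Δz = y_fertilizer·Δb = 2 × (4) = 8, so new z* = 708 + 8 = 716.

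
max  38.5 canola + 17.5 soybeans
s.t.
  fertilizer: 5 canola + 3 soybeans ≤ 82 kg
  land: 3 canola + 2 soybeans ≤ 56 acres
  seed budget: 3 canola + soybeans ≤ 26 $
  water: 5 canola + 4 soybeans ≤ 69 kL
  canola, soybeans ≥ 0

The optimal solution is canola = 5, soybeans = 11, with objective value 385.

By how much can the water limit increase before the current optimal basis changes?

Binding constraints: seed budget, water. The basis is B = [[3,1],[5,4]] with det 7.
Per unit increase in water, x* moves by d = (-0.1429, 0.4286).
The basis stays optimal until canola reaches 0; allowable increase = 35 kL.

35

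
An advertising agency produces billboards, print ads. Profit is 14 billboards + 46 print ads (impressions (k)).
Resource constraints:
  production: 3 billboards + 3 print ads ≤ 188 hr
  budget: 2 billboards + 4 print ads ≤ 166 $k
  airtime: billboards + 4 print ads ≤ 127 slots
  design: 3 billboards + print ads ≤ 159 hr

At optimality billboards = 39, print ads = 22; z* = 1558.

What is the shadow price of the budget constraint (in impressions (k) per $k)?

2.5

Binding: budget and airtime. Non-binding: production (5 unused), design (20 unused).
Slack constraints have shadow price 0 (complementary slackness).
The binding rows give the dual system: 2·y_budget + 1·y_airtime = 14 and 4·y_budget + 4·y_airtime = 46.
→ y_budget = 2.5 and y_airtime = 9.
Shadow price of budget = 2.5.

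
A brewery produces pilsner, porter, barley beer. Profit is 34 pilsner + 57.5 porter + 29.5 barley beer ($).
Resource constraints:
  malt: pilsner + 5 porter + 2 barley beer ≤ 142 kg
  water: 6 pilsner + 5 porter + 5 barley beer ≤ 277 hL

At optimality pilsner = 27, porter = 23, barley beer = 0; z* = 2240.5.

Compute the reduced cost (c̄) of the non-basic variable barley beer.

Check each constraint at x*: malt 142/142 (tight); water 277/277 (tight).
From A_Bᵀ y = c: 1·y_malt + 6·y_water = 34; 5·y_malt + 5·y_water = 57.5.
This yields shadow prices y_malt = 7, y_water = 4.5.
Reduced cost of barley beer: c₃ − yᵀa₃ = 29.5 − (7·2 + 4.5·5) = 29.5 − 36.5 = -7.

-7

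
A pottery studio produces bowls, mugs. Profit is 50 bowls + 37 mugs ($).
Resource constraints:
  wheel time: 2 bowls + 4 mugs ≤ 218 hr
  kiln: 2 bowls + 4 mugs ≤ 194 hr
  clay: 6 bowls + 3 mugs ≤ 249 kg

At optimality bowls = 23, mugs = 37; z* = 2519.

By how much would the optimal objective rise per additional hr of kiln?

At the optimum: wheel time uses 194 of 218 (slack = 24); kiln uses 194 of 194 (binding); clay uses 249 of 249 (binding).
By complementary slackness, y = 0 for the non-binding constraint.
From A_Bᵀ y = c: 2·y_kiln + 6·y_clay = 50; 4·y_kiln + 3·y_clay = 37.
Solving: y_kiln = 4, y_clay = 7.
Shadow price of kiln = 4.

4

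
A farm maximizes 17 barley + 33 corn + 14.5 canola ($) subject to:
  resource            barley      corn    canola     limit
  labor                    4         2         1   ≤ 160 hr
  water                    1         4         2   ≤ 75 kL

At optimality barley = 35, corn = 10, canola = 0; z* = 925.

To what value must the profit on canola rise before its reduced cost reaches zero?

Check each constraint at x*: labor 160/160 (tight); water 75/75 (tight).
Dual feasibility on the basic columns requires 4·y_labor + 1·y_water = 17, 2·y_labor + 4·y_water = 33.
Solving: y_labor = 2.5, y_water = 7.
canola enters the basis when its profit ≥ yᵀa₃ = 2.5·1 + 7·2 = 16.5.

16.5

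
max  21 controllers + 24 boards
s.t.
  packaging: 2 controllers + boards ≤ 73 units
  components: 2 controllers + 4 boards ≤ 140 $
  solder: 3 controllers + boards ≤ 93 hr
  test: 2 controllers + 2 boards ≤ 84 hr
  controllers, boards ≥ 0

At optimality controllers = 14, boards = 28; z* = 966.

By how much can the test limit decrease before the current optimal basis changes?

Binding constraints: components, test. The basis is B = [[2,4],[2,2]] with det -4.
Per unit decrease in test, x* moves by d = (-1, 0.5).
The basis stays optimal until controllers reaches 0; allowable decrease = 14 hr.

14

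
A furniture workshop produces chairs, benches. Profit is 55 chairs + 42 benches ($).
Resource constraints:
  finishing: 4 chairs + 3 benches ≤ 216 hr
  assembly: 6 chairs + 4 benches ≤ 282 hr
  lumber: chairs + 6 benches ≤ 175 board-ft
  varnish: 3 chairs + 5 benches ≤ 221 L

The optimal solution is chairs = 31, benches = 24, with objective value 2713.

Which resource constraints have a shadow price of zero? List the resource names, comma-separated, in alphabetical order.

finishing, varnish

finishing: 196/216 (slack 20)
assembly: 282/282 (binding)
lumber: 175/175 (binding)
varnish: 213/221 (slack 8)
By complementary slackness, a constraint with positive slack has shadow price 0 → finishing, varnish.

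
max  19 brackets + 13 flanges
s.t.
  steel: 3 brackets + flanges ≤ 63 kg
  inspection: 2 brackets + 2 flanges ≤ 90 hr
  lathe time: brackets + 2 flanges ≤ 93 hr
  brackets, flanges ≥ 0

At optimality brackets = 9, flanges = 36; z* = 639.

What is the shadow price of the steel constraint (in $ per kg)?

At the optimum: steel uses 63 of 63 (binding); inspection uses 90 of 90 (binding); lathe time uses 81 of 93 (slack = 12).
Slack constraints have shadow price 0 (complementary slackness).
From A_Bᵀ y = c: 3·y_steel + 2·y_inspection = 19; 1·y_steel + 2·y_inspection = 13.
Solving: y_steel = 3, y_inspection = 5.
Shadow price of steel = 3.

3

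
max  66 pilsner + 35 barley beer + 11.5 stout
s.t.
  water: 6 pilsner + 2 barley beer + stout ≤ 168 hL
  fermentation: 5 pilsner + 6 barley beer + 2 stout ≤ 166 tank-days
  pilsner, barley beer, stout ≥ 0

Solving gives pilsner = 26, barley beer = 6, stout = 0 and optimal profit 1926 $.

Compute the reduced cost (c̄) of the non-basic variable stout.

Check each constraint at x*: water 168/168 (tight); fermentation 166/166 (tight).
Dual feasibility on the basic columns requires 6·y_water + 5·y_fermentation = 66, 2·y_water + 6·y_fermentation = 35.
→ y_water = 8.5 and y_fermentation = 3.
Reduced cost of stout: c₃ − yᵀa₃ = 11.5 − (8.5·1 + 3·2) = 11.5 − 14.5 = -3.

-3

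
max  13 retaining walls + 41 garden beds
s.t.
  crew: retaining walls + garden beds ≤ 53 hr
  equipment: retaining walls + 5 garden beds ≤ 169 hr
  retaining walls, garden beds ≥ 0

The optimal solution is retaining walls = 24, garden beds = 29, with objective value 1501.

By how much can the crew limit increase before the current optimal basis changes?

Binding constraints: crew, equipment. The basis is B = [[1,1],[1,5]] with det 4.
Per unit increase in crew, x* moves by d = (1.25, -0.25).
The basis stays optimal until garden beds reaches 0; allowable increase = 116 hr.

116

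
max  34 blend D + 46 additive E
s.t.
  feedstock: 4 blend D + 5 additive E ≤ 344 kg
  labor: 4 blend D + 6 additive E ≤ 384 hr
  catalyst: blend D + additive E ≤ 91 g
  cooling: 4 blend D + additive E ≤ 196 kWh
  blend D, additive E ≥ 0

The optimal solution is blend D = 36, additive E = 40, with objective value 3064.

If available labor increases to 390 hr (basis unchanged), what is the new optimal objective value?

3085

At the optimum: feedstock uses 344 of 344 (binding); labor uses 384 of 384 (binding); catalyst uses 76 of 91 (slack = 15); cooling uses 184 of 196 (slack = 12).
Slack constraints have shadow price 0 (complementary slackness).
The binding rows give the dual system: 4·y_feedstock + 4·y_labor = 34 and 5·y_feedstock + 6·y_labor = 46.
→ y_feedstock = 5 and y_labor = 3.5.
Δz = y_labor·Δb = 3.5 × (6) = 21, so new z* = 3064 + 21 = 3085.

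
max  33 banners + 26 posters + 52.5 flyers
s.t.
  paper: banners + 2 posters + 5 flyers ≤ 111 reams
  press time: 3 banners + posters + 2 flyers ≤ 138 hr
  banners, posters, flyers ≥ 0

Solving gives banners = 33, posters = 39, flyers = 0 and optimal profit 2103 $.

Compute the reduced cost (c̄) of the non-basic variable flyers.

-8.5

At the optimum: paper uses 111 of 111 (binding); press time uses 138 of 138 (binding).
From A_Bᵀ y = c: 1·y_paper + 3·y_press time = 33; 2·y_paper + 1·y_press time = 26.
→ y_paper = 9 and y_press time = 8.
Reduced cost of flyers: c₃ − yᵀa₃ = 52.5 − (9·5 + 8·2) = 52.5 − 61 = -8.5.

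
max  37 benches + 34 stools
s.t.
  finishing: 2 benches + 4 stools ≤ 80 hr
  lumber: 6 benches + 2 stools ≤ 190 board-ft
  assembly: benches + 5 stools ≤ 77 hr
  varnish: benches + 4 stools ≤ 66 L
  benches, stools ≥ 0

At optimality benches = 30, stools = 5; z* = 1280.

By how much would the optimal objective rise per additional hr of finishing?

Check each constraint at x*: finishing 80/80 (tight); lumber 190/190 (tight); assembly 55/77 (slack 22); varnish 50/66 (slack 16).
By complementary slackness, y = 0 for the non-binding constraints.
From A_Bᵀ y = c: 2·y_finishing + 6·y_lumber = 37; 4·y_finishing + 2·y_lumber = 34.
Solving: y_finishing = 6.5, y_lumber = 4.
Shadow price of finishing = 6.5.

6.5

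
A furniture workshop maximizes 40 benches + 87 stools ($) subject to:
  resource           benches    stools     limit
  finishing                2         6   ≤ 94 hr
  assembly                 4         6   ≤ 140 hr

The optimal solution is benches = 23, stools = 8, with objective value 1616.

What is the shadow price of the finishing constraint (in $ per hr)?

9

Check each constraint at x*: finishing 94/94 (tight); assembly 140/140 (tight).
Dual feasibility on the basic columns requires 2·y_finishing + 4·y_assembly = 40, 6·y_finishing + 6·y_assembly = 87.
This yields shadow prices y_finishing = 9, y_assembly = 5.5.
Shadow price of finishing = 9.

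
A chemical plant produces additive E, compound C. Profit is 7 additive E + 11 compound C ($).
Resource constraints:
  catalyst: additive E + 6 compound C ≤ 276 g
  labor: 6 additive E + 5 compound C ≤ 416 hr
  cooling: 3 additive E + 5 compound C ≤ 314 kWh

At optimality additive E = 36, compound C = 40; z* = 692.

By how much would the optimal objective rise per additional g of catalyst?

Check each constraint at x*: catalyst 276/276 (tight); labor 416/416 (tight); cooling 308/314 (slack 6).
Slack constraints have shadow price 0 (complementary slackness).
Dual feasibility on the basic columns requires 1·y_catalyst + 6·y_labor = 7, 6·y_catalyst + 5·y_labor = 11.
This yields shadow prices y_catalyst = 1, y_labor = 1.
Shadow price of catalyst = 1.

1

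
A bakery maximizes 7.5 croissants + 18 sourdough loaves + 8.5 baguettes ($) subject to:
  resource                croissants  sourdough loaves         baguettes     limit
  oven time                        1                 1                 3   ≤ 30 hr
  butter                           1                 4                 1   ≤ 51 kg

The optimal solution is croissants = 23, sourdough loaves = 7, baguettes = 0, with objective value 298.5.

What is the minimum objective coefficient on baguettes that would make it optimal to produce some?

15.5

Check each constraint at x*: oven time 30/30 (tight); butter 51/51 (tight).
Dual feasibility on the basic columns requires 1·y_oven time + 1·y_butter = 7.5, 1·y_oven time + 4·y_butter = 18.
This yields shadow prices y_oven time = 4, y_butter = 3.5.
baguettes enters the basis when its profit ≥ yᵀa₃ = 4·3 + 3.5·1 = 15.5.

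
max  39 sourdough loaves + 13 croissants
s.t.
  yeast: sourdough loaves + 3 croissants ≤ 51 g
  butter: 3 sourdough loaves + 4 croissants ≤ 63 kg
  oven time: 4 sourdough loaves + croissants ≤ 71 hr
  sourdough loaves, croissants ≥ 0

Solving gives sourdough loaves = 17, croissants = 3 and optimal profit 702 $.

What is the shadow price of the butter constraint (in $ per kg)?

Check each constraint at x*: yeast 26/51 (slack 25); butter 63/63 (tight); oven time 71/71 (tight).
By complementary slackness, y = 0 for the non-binding constraint.
Dual feasibility on the basic columns requires 3·y_butter + 4·y_oven time = 39, 4·y_butter + 1·y_oven time = 13.
This yields shadow prices y_butter = 1, y_oven time = 9.
Shadow price of butter = 1.

1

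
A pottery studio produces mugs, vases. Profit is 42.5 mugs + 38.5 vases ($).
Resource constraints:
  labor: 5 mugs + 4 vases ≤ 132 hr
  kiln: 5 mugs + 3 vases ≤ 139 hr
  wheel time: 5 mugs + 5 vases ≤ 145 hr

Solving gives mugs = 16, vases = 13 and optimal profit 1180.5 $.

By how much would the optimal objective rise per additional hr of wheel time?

At the optimum: labor uses 132 of 132 (binding); kiln uses 119 of 139 (slack = 20); wheel time uses 145 of 145 (binding).
By complementary slackness, y = 0 for the non-binding constraint.
From A_Bᵀ y = c: 5·y_labor + 5·y_wheel time = 42.5; 4·y_labor + 5·y_wheel time = 38.5.
→ y_labor = 4 and y_wheel time = 4.5.
Shadow price of wheel time = 4.5.

4.5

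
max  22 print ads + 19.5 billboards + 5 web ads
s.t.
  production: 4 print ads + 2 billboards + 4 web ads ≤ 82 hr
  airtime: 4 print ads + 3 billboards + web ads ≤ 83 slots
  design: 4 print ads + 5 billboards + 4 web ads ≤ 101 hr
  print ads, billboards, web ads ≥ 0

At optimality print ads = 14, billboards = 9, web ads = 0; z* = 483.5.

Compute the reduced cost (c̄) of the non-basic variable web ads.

-5

Check each constraint at x*: production 74/82 (slack 8); airtime 83/83 (tight); design 101/101 (tight).
By complementary slackness, y = 0 for the non-binding constraint.
The binding rows give the dual system: 4·y_airtime + 4·y_design = 22 and 3·y_airtime + 5·y_design = 19.5.
This yields shadow prices y_airtime = 4, y_design = 1.5.
Reduced cost of web ads: c₃ − yᵀa₃ = 5 − (4·1 + 1.5·4) = 5 − 10 = -5.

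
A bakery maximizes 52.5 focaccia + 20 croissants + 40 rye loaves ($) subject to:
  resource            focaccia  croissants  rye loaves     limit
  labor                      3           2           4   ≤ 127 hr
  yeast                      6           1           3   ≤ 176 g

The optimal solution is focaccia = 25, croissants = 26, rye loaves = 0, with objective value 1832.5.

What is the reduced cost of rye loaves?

-5

Both labor and yeast are binding at x*.
From A_Bᵀ y = c: 3·y_labor + 6·y_yeast = 52.5; 2·y_labor + 1·y_yeast = 20.
This yields shadow prices y_labor = 7.5, y_yeast = 5.
Reduced cost of rye loaves: c₃ − yᵀa₃ = 40 − (7.5·4 + 5·3) = 40 − 45 = -5.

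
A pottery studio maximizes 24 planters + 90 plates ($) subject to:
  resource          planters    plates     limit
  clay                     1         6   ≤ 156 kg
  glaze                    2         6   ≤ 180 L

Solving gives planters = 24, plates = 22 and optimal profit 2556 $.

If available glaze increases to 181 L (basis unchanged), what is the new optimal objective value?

2565

At the optimum: clay uses 156 of 156 (binding); glaze uses 180 of 180 (binding).
The binding rows give the dual system: 1·y_clay + 2·y_glaze = 24 and 6·y_clay + 6·y_glaze = 90.
→ y_clay = 6 and y_glaze = 9.
Δz = y_glaze·Δb = 9 × (1) = 9, so new z* = 2556 + 9 = 2565.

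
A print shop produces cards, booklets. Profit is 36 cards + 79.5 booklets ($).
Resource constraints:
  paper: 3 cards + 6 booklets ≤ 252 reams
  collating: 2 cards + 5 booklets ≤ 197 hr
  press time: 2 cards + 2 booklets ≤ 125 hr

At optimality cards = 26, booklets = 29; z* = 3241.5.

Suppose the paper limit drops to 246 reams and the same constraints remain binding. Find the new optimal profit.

At the optimum: paper uses 252 of 252 (binding); collating uses 197 of 197 (binding); press time uses 110 of 125 (slack = 15).
By complementary slackness, y = 0 for the non-binding constraint.
Dual feasibility on the basic columns requires 3·y_paper + 2·y_collating = 36, 6·y_paper + 5·y_collating = 79.5.
Solving: y_paper = 7, y_collating = 7.5.
Δz = y_paper·Δb = 7 × (-6) = -42, so new z* = 3241.5 − 42 = 3199.5.

3199.5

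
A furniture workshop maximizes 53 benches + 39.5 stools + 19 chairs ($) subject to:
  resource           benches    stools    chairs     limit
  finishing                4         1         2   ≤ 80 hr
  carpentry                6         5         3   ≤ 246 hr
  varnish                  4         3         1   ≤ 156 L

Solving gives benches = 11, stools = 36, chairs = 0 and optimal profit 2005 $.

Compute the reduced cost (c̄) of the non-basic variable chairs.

Binding: finishing and carpentry. Non-binding: varnish (4 unused).
By complementary slackness, y = 0 for the non-binding constraint.
The binding rows give the dual system: 4·y_finishing + 6·y_carpentry = 53 and 1·y_finishing + 5·y_carpentry = 39.5.
→ y_finishing = 2 and y_carpentry = 7.5.
Reduced cost of chairs: c₃ − yᵀa₃ = 19 − (2·2 + 7.5·3) = 19 − 26.5 = -7.5.

-7.5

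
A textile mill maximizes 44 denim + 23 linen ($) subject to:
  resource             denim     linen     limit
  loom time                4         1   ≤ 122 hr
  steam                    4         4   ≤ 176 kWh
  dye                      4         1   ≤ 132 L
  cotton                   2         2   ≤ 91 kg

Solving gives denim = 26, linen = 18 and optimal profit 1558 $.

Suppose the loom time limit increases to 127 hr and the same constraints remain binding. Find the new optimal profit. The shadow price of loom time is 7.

1593

Δb = 5, so new z* = 1558 + (7)·(5) = 1558 + 35 = 1593.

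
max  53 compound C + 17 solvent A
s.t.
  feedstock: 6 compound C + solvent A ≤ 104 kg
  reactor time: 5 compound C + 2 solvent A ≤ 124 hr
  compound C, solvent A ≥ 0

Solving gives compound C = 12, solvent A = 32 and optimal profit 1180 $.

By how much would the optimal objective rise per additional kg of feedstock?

Check each constraint at x*: feedstock 104/104 (tight); reactor time 124/124 (tight).
Dual feasibility on the basic columns requires 6·y_feedstock + 5·y_reactor time = 53, 1·y_feedstock + 2·y_reactor time = 17.
→ y_feedstock = 3 and y_reactor time = 7.
Shadow price of feedstock = 3.

3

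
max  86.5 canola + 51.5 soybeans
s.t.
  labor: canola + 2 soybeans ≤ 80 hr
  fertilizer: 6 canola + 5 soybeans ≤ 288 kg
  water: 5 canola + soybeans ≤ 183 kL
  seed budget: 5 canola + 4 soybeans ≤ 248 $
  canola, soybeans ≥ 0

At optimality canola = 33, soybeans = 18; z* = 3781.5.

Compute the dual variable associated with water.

Binding: fertilizer and water. Non-binding: labor (11 unused), seed budget (11 unused).
Since labor, seed budget are not tight, their duals are 0.
From A_Bᵀ y = c: 6·y_fertilizer + 5·y_water = 86.5; 5·y_fertilizer + 1·y_water = 51.5.
This yields shadow prices y_fertilizer = 9, y_water = 6.5.
Shadow price of water = 6.5.

6.5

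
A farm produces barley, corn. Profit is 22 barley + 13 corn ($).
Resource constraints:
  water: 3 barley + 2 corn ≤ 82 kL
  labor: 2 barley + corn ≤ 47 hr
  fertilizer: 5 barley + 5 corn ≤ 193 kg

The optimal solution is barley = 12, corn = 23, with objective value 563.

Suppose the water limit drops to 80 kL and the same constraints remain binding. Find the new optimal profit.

555

At the optimum: water uses 82 of 82 (binding); labor uses 47 of 47 (binding); fertilizer uses 175 of 193 (slack = 18).
Slack constraints have shadow price 0 (complementary slackness).
The binding rows give the dual system: 3·y_water + 2·y_labor = 22 and 2·y_water + 1·y_labor = 13.
This yields shadow prices y_water = 4, y_labor = 5.
Δz = y_water·Δb = 4 × (-2) = -8, so new z* = 563 − 8 = 555.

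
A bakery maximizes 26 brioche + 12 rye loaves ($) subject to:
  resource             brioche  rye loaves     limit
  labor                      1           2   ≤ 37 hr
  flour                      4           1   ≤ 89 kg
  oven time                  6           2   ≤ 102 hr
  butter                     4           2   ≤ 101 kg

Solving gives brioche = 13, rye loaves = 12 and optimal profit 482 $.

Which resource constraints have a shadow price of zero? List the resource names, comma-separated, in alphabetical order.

butter, flour

labor: 37/37 (binding)
flour: 64/89 (slack 25)
oven time: 102/102 (binding)
butter: 76/101 (slack 25)
By complementary slackness, a constraint with positive slack has shadow price 0 → butter, flour.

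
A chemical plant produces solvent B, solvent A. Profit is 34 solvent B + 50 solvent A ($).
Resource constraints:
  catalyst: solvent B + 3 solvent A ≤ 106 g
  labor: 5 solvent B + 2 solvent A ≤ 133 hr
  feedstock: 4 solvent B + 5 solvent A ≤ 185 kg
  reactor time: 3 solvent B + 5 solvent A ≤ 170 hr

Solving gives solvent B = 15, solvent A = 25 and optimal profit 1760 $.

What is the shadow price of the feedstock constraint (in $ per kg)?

Check each constraint at x*: catalyst 90/106 (slack 16); labor 125/133 (slack 8); feedstock 185/185 (tight); reactor time 170/170 (tight).
Since catalyst, labor are not tight, their duals are 0.
The binding rows give the dual system: 4·y_feedstock + 3·y_reactor time = 34 and 5·y_feedstock + 5·y_reactor time = 50.
This yields shadow prices y_feedstock = 4, y_reactor time = 6.
Shadow price of feedstock = 4.

4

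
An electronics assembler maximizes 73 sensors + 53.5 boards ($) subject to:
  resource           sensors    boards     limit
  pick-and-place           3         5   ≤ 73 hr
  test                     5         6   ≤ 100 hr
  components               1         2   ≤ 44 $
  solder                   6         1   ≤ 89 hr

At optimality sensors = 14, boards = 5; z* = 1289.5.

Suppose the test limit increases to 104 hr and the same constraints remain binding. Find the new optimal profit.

At the optimum: pick-and-place uses 67 of 73 (slack = 6); test uses 100 of 100 (binding); components uses 24 of 44 (slack = 20); solder uses 89 of 89 (binding).
Since pick-and-place, components are not tight, their duals are 0.
From A_Bᵀ y = c: 5·y_test + 6·y_solder = 73; 6·y_test + 1·y_solder = 53.5.
Solving: y_test = 8, y_solder = 5.5.
Δz = y_test·Δb = 8 × (4) = 32, so new z* = 1289.5 + 32 = 1321.5.

1321.5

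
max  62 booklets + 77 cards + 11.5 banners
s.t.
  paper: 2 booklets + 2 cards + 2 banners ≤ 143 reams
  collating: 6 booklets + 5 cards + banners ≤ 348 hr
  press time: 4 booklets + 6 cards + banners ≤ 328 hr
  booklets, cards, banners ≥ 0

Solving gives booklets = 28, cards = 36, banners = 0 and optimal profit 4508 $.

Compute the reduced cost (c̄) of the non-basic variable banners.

-2

Binding: collating and press time. Non-binding: paper (15 unused).
By complementary slackness, y = 0 for the non-binding constraint.
From A_Bᵀ y = c: 6·y_collating + 4·y_press time = 62; 5·y_collating + 6·y_press time = 77.
This yields shadow prices y_collating = 4, y_press time = 9.5.
Reduced cost of banners: c₃ − yᵀa₃ = 11.5 − (4·1 + 9.5·1) = 11.5 − 13.5 = -2.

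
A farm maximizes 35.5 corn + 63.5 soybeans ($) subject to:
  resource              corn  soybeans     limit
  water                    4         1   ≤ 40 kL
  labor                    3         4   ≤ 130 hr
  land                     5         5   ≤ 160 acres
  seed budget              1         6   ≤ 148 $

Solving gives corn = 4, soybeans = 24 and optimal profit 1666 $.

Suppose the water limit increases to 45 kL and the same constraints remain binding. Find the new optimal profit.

Check each constraint at x*: water 40/40 (tight); labor 108/130 (slack 22); land 140/160 (slack 20); seed budget 148/148 (tight).
Since labor, land are not tight, their duals are 0.
The binding rows give the dual system: 4·y_water + 1·y_seed budget = 35.5 and 1·y_water + 6·y_seed budget = 63.5.
Solving: y_water = 6.5, y_seed budget = 9.5.
Δz = y_water·Δb = 6.5 × (5) = 32.5, so new z* = 1666 + 32.5 = 1698.5.

1698.5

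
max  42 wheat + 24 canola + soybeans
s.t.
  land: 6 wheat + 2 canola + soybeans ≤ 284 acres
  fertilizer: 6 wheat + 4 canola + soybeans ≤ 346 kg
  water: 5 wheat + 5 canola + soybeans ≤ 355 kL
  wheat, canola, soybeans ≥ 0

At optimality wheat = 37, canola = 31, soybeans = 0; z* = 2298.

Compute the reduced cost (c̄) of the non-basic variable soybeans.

-6

Check each constraint at x*: land 284/284 (tight); fertilizer 346/346 (tight); water 340/355 (slack 15).
Since water is not tight, its dual is 0.
The binding rows give the dual system: 6·y_land + 6·y_fertilizer = 42 and 2·y_land + 4·y_fertilizer = 24.
This yields shadow prices y_land = 2, y_fertilizer = 5.
Reduced cost of soybeans: c₃ − yᵀa₃ = 1 − (2·1 + 5·1) = 1 − 7 = -6.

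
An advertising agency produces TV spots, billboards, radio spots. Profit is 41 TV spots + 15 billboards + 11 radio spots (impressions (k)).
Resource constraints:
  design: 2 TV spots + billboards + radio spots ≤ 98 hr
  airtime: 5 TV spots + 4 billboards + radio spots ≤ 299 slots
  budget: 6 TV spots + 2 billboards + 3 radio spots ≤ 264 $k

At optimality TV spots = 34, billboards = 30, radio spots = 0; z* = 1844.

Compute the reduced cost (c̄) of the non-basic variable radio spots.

At the optimum: design uses 98 of 98 (binding); airtime uses 290 of 299 (slack = 9); budget uses 264 of 264 (binding).
By complementary slackness, y = 0 for the non-binding constraint.
From A_Bᵀ y = c: 2·y_design + 6·y_budget = 41; 1·y_design + 2·y_budget = 15.
→ y_design = 4 and y_budget = 5.5.
Reduced cost of radio spots: c₃ − yᵀa₃ = 11 − (4·1 + 5.5·3) = 11 − 20.5 = -9.5.

-9.5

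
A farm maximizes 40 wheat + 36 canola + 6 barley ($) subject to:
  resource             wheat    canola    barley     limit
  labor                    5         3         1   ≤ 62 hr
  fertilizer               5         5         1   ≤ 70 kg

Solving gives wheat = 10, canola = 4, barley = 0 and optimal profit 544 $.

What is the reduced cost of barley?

Check each constraint at x*: labor 62/62 (tight); fertilizer 70/70 (tight).
Dual feasibility on the basic columns requires 5·y_labor + 5·y_fertilizer = 40, 3·y_labor + 5·y_fertilizer = 36.
Solving: y_labor = 2, y_fertilizer = 6.
Reduced cost of barley: c₃ − yᵀa₃ = 6 − (2·1 + 6·1) = 6 − 8 = -2.

-2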